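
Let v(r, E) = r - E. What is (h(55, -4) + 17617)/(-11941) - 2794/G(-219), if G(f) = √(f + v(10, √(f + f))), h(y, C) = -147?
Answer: -17470/11941 - 2794/√(-209 - I*√438) ≈ -11.079 - 192.54*I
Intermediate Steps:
G(f) = √(10 + f - √2*√f) (G(f) = √(f + (10 - √(f + f))) = √(f + (10 - √(2*f))) = √(f + (10 - √2*√f)) = √(10 + f - √2*√f))
(h(55, -4) + 17617)/(-11941) - 2794/G(-219) = (-147 + 17617)/(-11941) - 2794/√(10 - 219 - √2*√(-219)) = 17470*(-1/11941) - 2794/√(10 - 219 - √2*I*√219) = -17470/11941 - 2794/√(10 - 219 - I*√438) = -17470/11941 - 2794/√(-209 - I*√438)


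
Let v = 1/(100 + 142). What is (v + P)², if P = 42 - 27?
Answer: 13184161/58564 ≈ 225.12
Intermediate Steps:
v = 1/242 ≈ 0.0041322
P = 15
(v + P)² = (1/242 + 15)² = (3631/242)² = 13184161/58564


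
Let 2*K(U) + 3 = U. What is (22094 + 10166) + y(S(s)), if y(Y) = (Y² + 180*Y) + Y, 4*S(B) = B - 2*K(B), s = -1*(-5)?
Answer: 518341/16 ≈ 32396.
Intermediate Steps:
K(U) = -3/2 + U/2
s = 5
S(B) = ¾ (S(B) = (B - 2*(-3/2 + B/2))/4 = (B + (3 - B))/4 = (¼)*3 = ¾)
y(Y) = Y² + 181*Y
(22094 + 10166) + y(S(s)) = (22094 + 10166) + 3*(181 + ¾)/4 = 32260 + (¾)*(727/4) = 32260 + 2181/16 = 518341/16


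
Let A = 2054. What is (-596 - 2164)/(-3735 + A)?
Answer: 2760/1681 ≈ 1.6419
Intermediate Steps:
(-596 - 2164)/(-3735 + A) = (-596 - 2164)/(-3735 + 2054) = -2760/(-1681) = -2760*(-1/1681) = 2760/1681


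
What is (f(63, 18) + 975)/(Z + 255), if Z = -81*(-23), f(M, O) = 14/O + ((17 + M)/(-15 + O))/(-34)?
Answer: 74587/162027 ≈ 0.46034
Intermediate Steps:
f(M, O) = 14/O - (17 + M)/(34*(-15 + O)) (f(M, O) = 14/O + ((17 + M)/(-15 + O))*(-1/34) = 14/O - (17 + M)/(34*(-15 + O)))
Z = 1863
(f(63, 18) + 975)/(Z + 255) = ((1/34)*(-7140 + 459*18 - 1*63*18)/(18*(-15 + 18)) + 975)/(1863 + 255) = ((1/34)*(1/18)*(-7140 + 8262 - 1134)/3 + 975)/2118 = ((1/34)*(1/18)*(⅓)*(-12) + 975)*(1/2118) = (-1/153 + 975)*(1/2118) = (149174/153)*(1/2118) = 74587/162027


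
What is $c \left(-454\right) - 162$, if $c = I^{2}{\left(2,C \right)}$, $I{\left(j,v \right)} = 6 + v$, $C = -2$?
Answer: $-7426$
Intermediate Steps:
$c = 16$ ($c = \left(6 - 2\right)^{2} = 4^{2} = 16$)
$c \left(-454\right) - 162 = 16 \left(-454\right) - 162 = -7264 - 162 = -7426$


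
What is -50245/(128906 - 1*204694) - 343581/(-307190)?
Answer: 20737039189/11640657860 ≈ 1.7814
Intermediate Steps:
-50245/(128906 - 1*204694) - 343581/(-307190) = -50245/(128906 - 204694) - 343581*(-1/307190) = -50245/(-75788) + 343581/307190 = -50245*(-1/75788) + 343581/307190 = 50245/75788 + 343581/307190 = 20737039189/11640657860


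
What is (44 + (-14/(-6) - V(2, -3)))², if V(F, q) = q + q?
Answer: 24649/9 ≈ 2738.8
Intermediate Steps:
V(F, q) = 2*q
(44 + (-14/(-6) - V(2, -3)))² = (44 + (-14/(-6) - 2*(-3)))² = (44 + (-14*(-⅙) - 1*(-6)))² = (44 + (7/3 + 6))² = (44 + 25/3)² = (157/3)² = 24649/9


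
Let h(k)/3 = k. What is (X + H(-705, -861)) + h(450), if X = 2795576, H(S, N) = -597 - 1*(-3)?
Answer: 2796332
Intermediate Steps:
H(S, N) = -594 (H(S, N) = -597 + 3 = -594)
h(k) = 3*k
(X + H(-705, -861)) + h(450) = (2795576 - 594) + 3*450 = 2794982 + 1350 = 2796332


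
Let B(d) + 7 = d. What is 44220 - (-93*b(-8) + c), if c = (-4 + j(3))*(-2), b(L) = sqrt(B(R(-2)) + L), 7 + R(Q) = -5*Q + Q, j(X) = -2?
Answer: 44208 + 93*I*sqrt(14) ≈ 44208.0 + 347.97*I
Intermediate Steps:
R(Q) = -7 - 4*Q (R(Q) = -7 + (-5*Q + Q) = -7 - 4*Q)
B(d) = -7 + d
b(L) = sqrt(-6 + L) (b(L) = sqrt((-7 + (-7 - 4*(-2))) + L) = sqrt((-7 + (-7 + 8)) + L) = sqrt((-7 + 1) + L) = sqrt(-6 + L))
c = 12 (c = (-4 - 2)*(-2) = -6*(-2) = 12)
44220 - (-93*b(-8) + c) = 44220 - (-93*sqrt(-6 - 8) + 12) = 44220 - (-93*I*sqrt(14) + 12) = 44220 - (12 - 93*I*sqrt(14)) = 44220 + (-12 + 93*I*sqrt(14)) = 44208 + 93*I*sqrt(14)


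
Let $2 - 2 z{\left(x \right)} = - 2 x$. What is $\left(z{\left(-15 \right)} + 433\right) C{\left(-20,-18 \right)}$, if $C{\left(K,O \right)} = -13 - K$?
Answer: $2933$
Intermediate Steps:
$z{\left(x \right)} = 1 + x$ ($z{\left(x \right)} = 1 - \frac{\left(-2\right) x}{2} = 1 + x$)
$\left(z{\left(-15 \right)} + 433\right) C{\left(-20,-18 \right)} = \left(\left(1 - 15\right) + 433\right) \left(-13 - -20\right) = \left(-14 + 433\right) \left(-13 + 20\right) = 419 \cdot 7 = 2933$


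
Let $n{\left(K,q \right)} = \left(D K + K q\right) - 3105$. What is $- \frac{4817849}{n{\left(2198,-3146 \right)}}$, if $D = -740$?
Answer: $\frac{4817849}{8544533} \approx 0.56385$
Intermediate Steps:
$n{\left(K,q \right)} = -3105 - 740 K + K q$ ($n{\left(K,q \right)} = \left(- 740 K + K q\right) - 3105 = -3105 - 740 K + K q$)
$- \frac{4817849}{n{\left(2198,-3146 \right)}} = - \frac{4817849}{-3105 - 1626520 + 2198 \left(-3146\right)} = - \frac{4817849}{-3105 - 1626520 - 6914908} = - \frac{4817849}{-8544533} = \left(-4817849\right) \left(- \frac{1}{8544533}\right) = \frac{4817849}{8544533}$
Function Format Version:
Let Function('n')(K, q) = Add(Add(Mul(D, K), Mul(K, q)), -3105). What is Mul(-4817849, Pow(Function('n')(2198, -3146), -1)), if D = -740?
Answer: Rational(4817849, 8544533) ≈ 0.56385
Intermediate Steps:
Function('n')(K, q) = Add(-3105, Mul(-740, K), Mul(K, q)) (Function('n')(K, q) = Add(Add(Mul(-740, K), Mul(K, q)), -3105) = Add(-3105, Mul(-740, K), Mul(K, q)))
Mul(-4817849, Pow(Function('n')(2198, -3146), -1)) = Mul(-4817849, Pow(Add(-3105, Mul(-740, 2198), Mul(2198, -3146)), -1)) = Mul(-4817849, Pow(Add(-3105, -1626520, -6914908), -1)) = Mul(-4817849, Pow(-8544533, -1)) = Mul(-4817849, Rational(-1, 8544533)) = Rational(4817849, 8544533)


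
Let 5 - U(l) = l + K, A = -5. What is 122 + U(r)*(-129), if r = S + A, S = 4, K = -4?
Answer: -1168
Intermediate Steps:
r = -1 (r = 4 - 5 = -1)
U(l) = 9 - l (U(l) = 5 - (l - 4) = 5 - (-4 + l) = 5 + (4 - l) = 9 - l)
122 + U(r)*(-129) = 122 + (9 - 1*(-1))*(-129) = 122 + (9 + 1)*(-129) = 122 + 10*(-129) = 122 - 1290 = -1168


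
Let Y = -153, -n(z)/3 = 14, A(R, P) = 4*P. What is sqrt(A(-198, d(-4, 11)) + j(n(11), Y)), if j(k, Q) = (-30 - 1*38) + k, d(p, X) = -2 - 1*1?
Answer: I*sqrt(122) ≈ 11.045*I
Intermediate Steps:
d(p, X) = -3 (d(p, X) = -2 - 1 = -3)
n(z) = -42 (n(z) = -3*14 = -42)
j(k, Q) = -68 + k (j(k, Q) = (-30 - 38) + k = -68 + k)
sqrt(A(-198, d(-4, 11)) + j(n(11), Y)) = sqrt(4*(-3) + (-68 - 42)) = sqrt(-12 - 110) = sqrt(-122) = I*sqrt(122)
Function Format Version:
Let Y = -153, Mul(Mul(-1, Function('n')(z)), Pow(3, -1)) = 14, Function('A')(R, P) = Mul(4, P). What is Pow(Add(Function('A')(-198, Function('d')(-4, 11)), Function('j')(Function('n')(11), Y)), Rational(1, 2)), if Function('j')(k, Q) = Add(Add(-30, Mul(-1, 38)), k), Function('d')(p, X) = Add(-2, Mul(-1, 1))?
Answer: Mul(I, Pow(122, Rational(1, 2))) ≈ Mul(11.045, I)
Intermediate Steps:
Function('d')(p, X) = -3 (Function('d')(p, X) = Add(-2, -1) = -3)
Function('n')(z) = -42 (Function('n')(z) = Mul(-3, 14) = -42)
Function('j')(k, Q) = Add(-68, k) (Function('j')(k, Q) = Add(Add(-30, -38), k) = Add(-68, k))
Pow(Add(Function('A')(-198, Function('d')(-4, 11)), Function('j')(Function('n')(11), Y)), Rational(1, 2)) = Pow(Add(Mul(4, -3), Add(-68, -42)), Rational(1, 2)) = Pow(Add(-12, -110), Rational(1, 2)) = Pow(-122, Rational(1, 2)) = Mul(I, Pow(122, Rational(1, 2)))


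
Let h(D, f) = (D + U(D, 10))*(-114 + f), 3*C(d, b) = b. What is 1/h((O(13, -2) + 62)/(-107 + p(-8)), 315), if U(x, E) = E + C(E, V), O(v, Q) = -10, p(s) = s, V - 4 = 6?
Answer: 115/297748 ≈ 0.00038623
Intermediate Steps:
V = 10 (V = 4 + 6 = 10)
C(d, b) = b/3
U(x, E) = 10/3 + E (U(x, E) = E + (⅓)*10 = E + 10/3 = 10/3 + E)
h(D, f) = (-114 + f)*(40/3 + D) (h(D, f) = (D + (10/3 + 10))*(-114 + f) = (D + 40/3)*(-114 + f) = (40/3 + D)*(-114 + f) = (-114 + f)*(40/3 + D))
1/h((O(13, -2) + 62)/(-107 + p(-8)), 315) = 1/(-1520 - 114*(-10 + 62)/(-107 - 8) + (40/3)*315 + ((-10 + 62)/(-107 - 8))*315) = 1/(-1520 - 5928/(-115) + 4200 + (52/(-115))*315) = 1/(-1520 - 5928*(-1)/115 + 4200 + (52*(-1/115))*315) = 1/(-1520 - 114*(-52/115) + 4200 - 52/115*315) = 1/(-1520 + 5928/115 + 4200 - 3276/23) = 1/(297748/115) = 115/297748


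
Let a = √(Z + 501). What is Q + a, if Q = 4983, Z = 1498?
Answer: 4983 + √1999 ≈ 5027.7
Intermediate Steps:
a = √1999 (a = √(1498 + 501) = √1999 ≈ 44.710)
Q + a = 4983 + √1999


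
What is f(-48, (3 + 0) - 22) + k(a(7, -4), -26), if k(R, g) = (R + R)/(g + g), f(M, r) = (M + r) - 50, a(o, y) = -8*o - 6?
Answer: -1490/13 ≈ -114.62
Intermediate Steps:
a(o, y) = -6 - 8*o
f(M, r) = -50 + M + r
k(R, g) = R/g (k(R, g) = (2*R)/((2*g)) = (2*R)*(1/(2*g)) = R/g)
f(-48, (3 + 0) - 22) + k(a(7, -4), -26) = (-50 - 48 + ((3 + 0) - 22)) + (-6 - 8*7)/(-26) = (-50 - 48 + (3 - 22)) + (-6 - 56)*(-1/26) = (-50 - 48 - 19) - 62*(-1/26) = -117 + 31/13 = -1490/13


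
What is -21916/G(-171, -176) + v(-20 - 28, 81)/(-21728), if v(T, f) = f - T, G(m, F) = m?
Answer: 476168789/3715488 ≈ 128.16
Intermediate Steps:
-21916/G(-171, -176) + v(-20 - 28, 81)/(-21728) = -21916/(-171) + (81 - (-20 - 28))/(-21728) = -21916*(-1/171) + (81 - 1*(-48))*(-1/21728) = 21916/171 + (81 + 48)*(-1/21728) = 21916/171 + 129*(-1/21728) = 21916/171 - 129/21728 = 476168789/3715488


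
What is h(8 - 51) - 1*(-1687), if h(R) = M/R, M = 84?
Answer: 72457/43 ≈ 1685.0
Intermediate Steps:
h(R) = 84/R
h(8 - 51) - 1*(-1687) = 84/(8 - 51) - 1*(-1687) = 84/(-43) + 1687 = 84*(-1/43) + 1687 = -84/43 + 1687 = 72457/43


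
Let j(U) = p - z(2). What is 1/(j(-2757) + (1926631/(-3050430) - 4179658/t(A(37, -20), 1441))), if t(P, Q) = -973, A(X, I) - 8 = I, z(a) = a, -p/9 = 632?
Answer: -424009770/591489942589 ≈ -0.00071685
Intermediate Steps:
p = -5688 (p = -9*632 = -5688)
A(X, I) = 8 + I
j(U) = -5690 (j(U) = -5688 - 1*2 = -5688 - 2 = -5690)
1/(j(-2757) + (1926631/(-3050430) - 4179658/t(A(37, -20), 1441))) = 1/(-5690 + (1926631/(-3050430) - 4179658/(-973))) = 1/(-5690 + (1926631*(-1/3050430) - 4179658*(-1/973))) = 1/(-5690 + (-1926631/3050430 + 597094/139)) = 1/(-5690 + 1821125648711/424009770) = 1/(-591489942589/424009770) = -424009770/591489942589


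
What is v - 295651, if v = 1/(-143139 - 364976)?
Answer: -150224707866/508115 ≈ -2.9565e+5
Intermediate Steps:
v = -1/508115 (v = 1/(-508115) = -1/508115 ≈ -1.9681e-6)
v - 295651 = -1/508115 - 295651 = -150224707866/508115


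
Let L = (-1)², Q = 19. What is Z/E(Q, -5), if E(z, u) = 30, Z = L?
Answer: 1/30 ≈ 0.033333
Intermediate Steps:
L = 1
Z = 1
Z/E(Q, -5) = 1/30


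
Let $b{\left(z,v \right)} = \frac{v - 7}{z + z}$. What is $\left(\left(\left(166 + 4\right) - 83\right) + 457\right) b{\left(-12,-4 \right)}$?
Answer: $\frac{748}{3} \approx 249.33$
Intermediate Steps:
$b{\left(z,v \right)} = \frac{-7 + v}{2 z}$
$\left(\left(\left(166 + 4\right) - 83\right) + 457\right) b{\left(-12,-4 \right)} = \left(\left(\left(166 + 4\right) - 83\right) + 457\right) \frac{-7 - 4}{2 \left(-12\right)} = \left(\left(170 - 83\right) + 457\right) \frac{1}{2} \left(- \frac{1}{12}\right) \left(-11\right) = \left(87 + 457\right) \frac{11}{24} = 544 \cdot \frac{11}{24} = \frac{748}{3}$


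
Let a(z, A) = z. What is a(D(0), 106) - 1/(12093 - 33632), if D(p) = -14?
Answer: -301545/21539 ≈ -14.000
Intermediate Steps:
a(D(0), 106) - 1/(12093 - 33632) = -14 - 1/(12093 - 33632) = -14 - 1/(-21539) = -14 - 1*(-1/21539) = -14 + 1/21539 = -301545/21539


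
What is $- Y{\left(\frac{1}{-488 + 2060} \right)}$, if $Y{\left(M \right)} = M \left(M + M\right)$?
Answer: $- \frac{1}{1235592} \approx -8.0933 \cdot 10^{-7}$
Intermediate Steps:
$Y{\left(M \right)} = 2 M^{2}$ ($Y{\left(M \right)} = M 2 M = 2 M^{2}$)
$- Y{\left(\frac{1}{-488 + 2060} \right)} = - 2 \left(\frac{1}{-488 + 2060}\right)^{2} = - 2 \left(\frac{1}{1572}\right)^{2} = - \frac{2}{2471184} = \left(-1\right) \frac{1}{1235592} = - \frac{1}{1235592}$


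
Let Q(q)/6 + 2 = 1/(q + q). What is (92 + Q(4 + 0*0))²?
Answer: 104329/16 ≈ 6520.6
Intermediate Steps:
Q(q) = -12 + 3/q (Q(q) = -12 + 6/(q + q) = -12 + 6/((2*q)) = -12 + 6*(1/(2*q)) = -12 + 3/q)
(92 + Q(4 + 0*0))² = (92 + (-12 + 3/(4 + 0*0)))² = (92 + (-12 + 3/(4 + 0)))² = (92 + (-12 + 3/4))² = (92 + (-12 + 3*(¼)))² = (92 + (-12 + ¾))² = (92 - 45/4)² = (323/4)² = 104329/16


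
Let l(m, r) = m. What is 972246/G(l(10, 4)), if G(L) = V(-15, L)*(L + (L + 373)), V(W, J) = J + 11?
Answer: 324082/2751 ≈ 117.81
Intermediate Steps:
V(W, J) = 11 + J
G(L) = (11 + L)*(373 + 2*L) (G(L) = (11 + L)*(L + (L + 373)) = (11 + L)*(L + (373 + L)) = (11 + L)*(373 + 2*L))
972246/G(l(10, 4)) = 972246/(((11 + 10)*(373 + 2*10))) = 972246/((21*(373 + 20))) = 972246/((21*393)) = 972246/8253 = 972246*(1/8253) = 324082/2751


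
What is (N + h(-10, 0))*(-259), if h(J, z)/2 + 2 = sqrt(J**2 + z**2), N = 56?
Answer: -18648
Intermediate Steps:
h(J, z) = -4 + 2*sqrt(J**2 + z**2)
(N + h(-10, 0))*(-259) = (56 + (-4 + 2*sqrt((-10)**2 + 0**2)))*(-259) = (56 + (-4 + 2*sqrt(100 + 0)))*(-259) = (56 + (-4 + 2*sqrt(100)))*(-259) = (56 + (-4 + 2*10))*(-259) = (56 + (-4 + 20))*(-259) = (56 + 16)*(-259) = 72*(-259) = -18648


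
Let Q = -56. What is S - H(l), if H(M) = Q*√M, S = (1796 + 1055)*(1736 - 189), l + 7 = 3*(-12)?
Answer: 4410497 + 56*I*√43 ≈ 4.4105e+6 + 367.22*I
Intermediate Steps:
l = -43 (l = -7 + 3*(-12) = -7 - 36 = -43)
S = 4410497 (S = 2851*1547 = 4410497)
H(M) = -56*√M
S - H(l) = 4410497 - (-56)*√(-43) = 4410497 - (-56)*I*√43 = 4410497 + 56*I*√43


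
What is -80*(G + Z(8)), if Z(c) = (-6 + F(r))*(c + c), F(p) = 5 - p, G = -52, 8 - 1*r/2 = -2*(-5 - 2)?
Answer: -9920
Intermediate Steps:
r = -12 (r = 16 - (-4)*(-5 - 2) = 16 - (-4)*(-7) = 16 - 2*14 = 16 - 28 = -12)
Z(c) = 22*c (Z(c) = (-6 + (5 - 1*(-12)))*(c + c) = (-6 + (5 + 12))*(2*c) = (-6 + 17)*(2*c) = 11*(2*c) = 22*c)
-80*(G + Z(8)) = -80*(-52 + 22*8) = -80*(-52 + 176) = -80*124 = -9920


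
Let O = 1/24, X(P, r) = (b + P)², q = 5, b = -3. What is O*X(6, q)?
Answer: 3/8 ≈ 0.37500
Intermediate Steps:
X(P, r) = (-3 + P)²
O = 1/24 ≈ 0.041667
O*X(6, q) = (-3 + 6)²/24 = (1/24)*3² = (1/24)*9 = 3/8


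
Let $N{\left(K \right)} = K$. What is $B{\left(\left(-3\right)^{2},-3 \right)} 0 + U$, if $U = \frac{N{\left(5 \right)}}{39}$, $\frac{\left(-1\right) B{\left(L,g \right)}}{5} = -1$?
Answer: $\frac{5}{39} \approx 0.12821$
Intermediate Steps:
$B{\left(L,g \right)} = 5$ ($B{\left(L,g \right)} = \left(-5\right) \left(-1\right) = 5$)
$U = \frac{5}{39} \approx 0.12821$
$B{\left(\left(-3\right)^{2},-3 \right)} 0 + U = 5 \cdot 0 + \frac{5}{39} = 0 + \frac{5}{39} = \frac{5}{39}$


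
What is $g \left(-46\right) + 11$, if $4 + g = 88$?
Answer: $-3853$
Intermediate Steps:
$g = 84$ ($g = -4 + 88 = 84$)
$g \left(-46\right) + 11 = 84 \left(-46\right) + 11 = -3864 + 11 = -3853$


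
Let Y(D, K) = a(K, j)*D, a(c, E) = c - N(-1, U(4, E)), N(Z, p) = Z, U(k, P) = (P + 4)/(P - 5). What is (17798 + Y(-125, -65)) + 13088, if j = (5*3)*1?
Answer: 38886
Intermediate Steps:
U(k, P) = (4 + P)/(-5 + P)
j = 15 (j = 15*1 = 15)
a(c, E) = 1 + c (a(c, E) = c - 1*(-1) = c + 1 = 1 + c)
Y(D, K) = D*(1 + K) (Y(D, K) = (1 + K)*D = D*(1 + K))
(17798 + Y(-125, -65)) + 13088 = (17798 - 125*(1 - 65)) + 13088 = (17798 - 125*(-64)) + 13088 = (17798 + 8000) + 13088 = 25798 + 13088 = 38886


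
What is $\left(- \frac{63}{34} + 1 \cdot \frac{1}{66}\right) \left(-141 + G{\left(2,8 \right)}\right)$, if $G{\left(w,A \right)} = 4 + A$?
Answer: $\frac{44333}{187} \approx 237.07$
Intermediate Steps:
$\left(- \frac{63}{34} + 1 \cdot \frac{1}{66}\right) \left(-141 + G{\left(2,8 \right)}\right) = \left(- \frac{63}{34} + 1 \cdot \frac{1}{66}\right) \left(-141 + \left(4 + 8\right)\right) = \left(\left(-63\right) \frac{1}{34} + 1 \cdot \frac{1}{66}\right) \left(-141 + 12\right) = \left(- \frac{63}{34} + \frac{1}{66}\right) \left(-129\right) = \left(- \frac{1031}{561}\right) \left(-129\right) = \frac{44333}{187}$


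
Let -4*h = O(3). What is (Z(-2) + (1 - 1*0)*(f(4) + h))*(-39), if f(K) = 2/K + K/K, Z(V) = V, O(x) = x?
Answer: 195/4 ≈ 48.750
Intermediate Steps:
f(K) = 1 + 2/K (f(K) = 2/K + 1 = 1 + 2/K)
h = -¾ (h = -¼*3 = -¾ ≈ -0.75000)
(Z(-2) + (1 - 1*0)*(f(4) + h))*(-39) = (-2 + (1 - 1*0)*((2 + 4)/4 - ¾))*(-39) = (-2 + (1 + 0)*((¼)*6 - ¾))*(-39) = (-2 + 1*(3/2 - ¾))*(-39) = (-2 + 1*(¾))*(-39) = (-2 + ¾)*(-39) = -5/4*(-39) = 195/4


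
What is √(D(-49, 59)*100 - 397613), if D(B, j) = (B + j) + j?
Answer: I*√390713 ≈ 625.07*I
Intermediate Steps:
D(B, j) = B + 2*j
√(D(-49, 59)*100 - 397613) = √((-49 + 2*59)*100 - 397613) = √((-49 + 118)*100 - 397613) = √(69*100 - 397613) = √(6900 - 397613) = √(-390713) = I*√390713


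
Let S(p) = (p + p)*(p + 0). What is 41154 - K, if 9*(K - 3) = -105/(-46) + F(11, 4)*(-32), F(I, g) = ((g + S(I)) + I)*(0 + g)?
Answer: 18549625/414 ≈ 44806.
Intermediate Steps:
S(p) = 2*p² (S(p) = (2*p)*p = 2*p²)
F(I, g) = g*(I + g + 2*I²) (F(I, g) = ((g + 2*I²) + I)*(0 + g) = (I + g + 2*I²)*g = g*(I + g + 2*I²))
K = -1511869/414 (K = 3 + (-105/(-46) + (4*(11 + 4 + 2*11²))*(-32))/9 = 3 + (-105*(-1/46) + (4*(11 + 4 + 2*121))*(-32))/9 = 3 + (105/46 + (4*(11 + 4 + 242))*(-32))/9 = 3 + (105/46 + (4*257)*(-32))/9 = 3 + (105/46 + 1028*(-32))/9 = 3 + (105/46 - 32896)/9 = 3 + (⅑)*(-1513111/46) = 3 - 1513111/414 = -1511869/414 ≈ -3651.9)
41154 - K = 41154 - 1*(-1511869/414) = 41154 + 1511869/414 = 18549625/414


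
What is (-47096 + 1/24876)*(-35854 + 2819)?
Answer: 38702487738325/24876 ≈ 1.5558e+9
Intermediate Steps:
(-47096 + 1/24876)*(-35854 + 2819) = (-47096 + 1/24876)*(-33035) = -1171560095/24876*(-33035) = 38702487738325/24876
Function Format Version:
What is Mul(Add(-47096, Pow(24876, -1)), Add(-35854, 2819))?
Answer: Rational(38702487738325, 24876) ≈ 1.5558e+9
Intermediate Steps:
Mul(Add(-47096, Pow(24876, -1)), Add(-35854, 2819)) = Mul(Add(-47096, Rational(1, 24876)), -33035) = Mul(Rational(-1171560095, 24876), -33035) = Rational(38702487738325, 24876)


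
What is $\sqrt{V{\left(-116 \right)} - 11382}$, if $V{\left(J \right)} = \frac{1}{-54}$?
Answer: $\frac{i \sqrt{3687774}}{18} \approx 106.69 i$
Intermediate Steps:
$V{\left(J \right)} = - \frac{1}{54}$
$\sqrt{V{\left(-116 \right)} - 11382} = \sqrt{- \frac{1}{54} - 11382} = \sqrt{- \frac{614629}{54}} = \frac{i \sqrt{3687774}}{18}$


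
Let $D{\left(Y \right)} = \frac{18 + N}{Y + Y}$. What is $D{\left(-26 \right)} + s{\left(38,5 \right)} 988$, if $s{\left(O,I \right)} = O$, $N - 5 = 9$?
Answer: $\frac{488064}{13} \approx 37543.0$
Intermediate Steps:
$N = 14$ ($N = 5 + 9 = 14$)
$D{\left(Y \right)} = \frac{16}{Y}$ ($D{\left(Y \right)} = \frac{18 + 14}{Y + Y} = \frac{32}{2 Y} = 32 \frac{1}{2 Y} = \frac{16}{Y}$)
$D{\left(-26 \right)} + s{\left(38,5 \right)} 988 = \frac{16}{-26} + 38 \cdot 988 = 16 \left(- \frac{1}{26}\right) + 37544 = - \frac{8}{13} + 37544 = \frac{488064}{13}$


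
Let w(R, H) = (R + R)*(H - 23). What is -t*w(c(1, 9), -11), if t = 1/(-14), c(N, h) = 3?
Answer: -102/7 ≈ -14.571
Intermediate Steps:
t = -1/14 ≈ -0.071429
w(R, H) = 2*R*(-23 + H) (w(R, H) = (2*R)*(-23 + H) = 2*R*(-23 + H))
-t*w(c(1, 9), -11) = -(-1)*2*3*(-23 - 11)/14 = -(-1)*2*3*(-34)/14 = -(-1)*(-204)/14 = -1*102/7 = -102/7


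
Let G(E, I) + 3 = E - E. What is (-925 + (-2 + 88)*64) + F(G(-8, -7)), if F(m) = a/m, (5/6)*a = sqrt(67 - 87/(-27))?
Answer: 4579 - 4*sqrt(158)/15 ≈ 4575.6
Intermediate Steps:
G(E, I) = -3 (G(E, I) = -3 + (E - E) = -3 + 0 = -3)
a = 4*sqrt(158)/5 (a = 6*sqrt(67 - 87/(-27))/5 = 6*sqrt(67 - 87*(-1/27))/5 = 6*sqrt(67 + 29/9)/5 = 6*sqrt(632/9)/5 = 6*(2*sqrt(158)/3)/5 = 4*sqrt(158)/5 ≈ 10.056)
F(m) = 4*sqrt(158)/(5*m) (F(m) = (4*sqrt(158)/5)/m = 4*sqrt(158)/(5*m))
(-925 + (-2 + 88)*64) + F(G(-8, -7)) = (-925 + (-2 + 88)*64) + (4/5)*sqrt(158)/(-3) = (-925 + 86*64) + (4/5)*sqrt(158)*(-1/3) = (-925 + 5504) - 4*sqrt(158)/15 = 4579 - 4*sqrt(158)/15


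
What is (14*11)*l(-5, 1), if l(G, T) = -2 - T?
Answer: -462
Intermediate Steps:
(14*11)*l(-5, 1) = (14*11)*(-2 - 1*1) = 154*(-2 - 1) = 154*(-3) = -462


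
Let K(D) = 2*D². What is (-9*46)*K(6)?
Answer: -29808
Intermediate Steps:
(-9*46)*K(6) = (-9*46)*(2*6²) = -828*36 = -414*72 = -29808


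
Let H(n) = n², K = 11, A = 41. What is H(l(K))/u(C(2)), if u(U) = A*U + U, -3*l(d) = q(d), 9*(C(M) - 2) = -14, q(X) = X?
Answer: 121/168 ≈ 0.72024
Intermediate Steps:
C(M) = 4/9 (C(M) = 2 + (⅑)*(-14) = 2 - 14/9 = 4/9)
l(d) = -d/3
u(U) = 42*U (u(U) = 41*U + U = 42*U)
H(l(K))/u(C(2)) = (-⅓*11)²/((42*(4/9))) = (-11/3)²/(56/3) = (121/9)*(3/56) = 121/168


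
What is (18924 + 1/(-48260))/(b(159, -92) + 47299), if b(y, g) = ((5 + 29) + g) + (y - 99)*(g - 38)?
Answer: 913272239/1903422660 ≈ 0.47981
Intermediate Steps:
b(y, g) = 34 + g + (-99 + y)*(-38 + g) (b(y, g) = (34 + g) + (-99 + y)*(-38 + g) = 34 + g + (-99 + y)*(-38 + g))
(18924 + 1/(-48260))/(b(159, -92) + 47299) = (18924 + 1/(-48260))/((3796 - 98*(-92) - 38*159 - 92*159) + 47299) = (18924 - 1/48260)/((3796 + 9016 - 6042 - 14628) + 47299) = 913272239/(48260*(-7858 + 47299)) = (913272239/48260)/39441 = (913272239/48260)*(1/39441) = 913272239/1903422660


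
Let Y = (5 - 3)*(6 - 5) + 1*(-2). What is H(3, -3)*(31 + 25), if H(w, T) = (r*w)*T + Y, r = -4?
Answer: 2016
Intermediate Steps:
Y = 0 (Y = 2*1 - 2 = 2 - 2 = 0)
H(w, T) = -4*T*w (H(w, T) = (-4*w)*T + 0 = -4*T*w + 0 = -4*T*w)
H(3, -3)*(31 + 25) = (-4*(-3)*3)*(31 + 25) = 36*56 = 2016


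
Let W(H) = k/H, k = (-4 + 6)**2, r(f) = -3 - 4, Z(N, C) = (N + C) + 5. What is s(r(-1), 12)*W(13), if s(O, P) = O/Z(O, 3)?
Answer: -28/13 ≈ -2.1538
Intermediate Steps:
Z(N, C) = 5 + C + N (Z(N, C) = (C + N) + 5 = 5 + C + N)
r(f) = -7
k = 4 (k = 2**2 = 4)
W(H) = 4/H
s(O, P) = O/(8 + O) (s(O, P) = O/(5 + 3 + O) = O/(8 + O))
s(r(-1), 12)*W(13) = (-7/(8 - 7))*(4/13) = (-7/1)*(4*(1/13)) = -7*1*(4/13) = -7*4/13 = -28/13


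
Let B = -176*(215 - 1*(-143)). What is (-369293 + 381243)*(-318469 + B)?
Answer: -4558650150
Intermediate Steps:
B = -63008 (B = -176*(215 + 143) = -176*358 = -63008)
(-369293 + 381243)*(-318469 + B) = (-369293 + 381243)*(-318469 - 63008) = 11950*(-381477) = -4558650150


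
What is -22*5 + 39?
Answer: -71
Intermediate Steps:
-22*5 + 39 = -110 + 39 = -71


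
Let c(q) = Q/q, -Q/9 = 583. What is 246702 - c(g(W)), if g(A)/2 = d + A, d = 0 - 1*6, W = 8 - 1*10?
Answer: 3941985/16 ≈ 2.4637e+5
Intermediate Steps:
W = -2 (W = 8 - 10 = -2)
d = -6 (d = 0 - 6 = -6)
Q = -5247 (Q = -9*583 = -5247)
g(A) = -12 + 2*A (g(A) = 2*(-6 + A) = -12 + 2*A)
c(q) = -5247/q
246702 - c(g(W)) = 246702 - (-5247)/(-12 + 2*(-2)) = 246702 - (-5247)/(-12 - 4) = 246702 - (-5247)/(-16) = 246702 - (-5247)*(-1)/16 = 246702 - 1*5247/16 = 246702 - 5247/16 = 3941985/16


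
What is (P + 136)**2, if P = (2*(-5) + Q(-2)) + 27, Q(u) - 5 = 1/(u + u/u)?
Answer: 24649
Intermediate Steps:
Q(u) = 5 + 1/(1 + u) (Q(u) = 5 + 1/(u + u/u) = 5 + 1/(u + 1) = 5 + 1/(1 + u))
P = 21 (P = (2*(-5) + (6 + 5*(-2))/(1 - 2)) + 27 = (-10 + (6 - 10)/(-1)) + 27 = (-10 - 1*(-4)) + 27 = (-10 + 4) + 27 = -6 + 27 = 21)
(P + 136)**2 = (21 + 136)**2 = 157**2 = 24649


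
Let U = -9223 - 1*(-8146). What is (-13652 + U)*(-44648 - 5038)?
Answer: 731825094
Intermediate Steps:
U = -1077 (U = -9223 + 8146 = -1077)
(-13652 + U)*(-44648 - 5038) = (-13652 - 1077)*(-44648 - 5038) = -14729*(-49686) = 731825094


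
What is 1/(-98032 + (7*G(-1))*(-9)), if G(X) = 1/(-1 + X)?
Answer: -2/196001 ≈ -1.0204e-5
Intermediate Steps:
1/(-98032 + (7*G(-1))*(-9)) = 1/(-98032 + (7/(-1 - 1))*(-9)) = 1/(-98032 + (7/(-2))*(-9)) = 1/(-98032 + (7*(-1/2))*(-9)) = 1/(-98032 - 7/2*(-9)) = 1/(-98032 + 63/2) = 1/(-196001/2) = -2/196001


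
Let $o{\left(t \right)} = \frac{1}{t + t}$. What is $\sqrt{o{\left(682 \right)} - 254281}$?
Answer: $\frac{i \sqrt{118272195503}}{682} \approx 504.26 i$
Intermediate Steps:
$o{\left(t \right)} = \frac{1}{2 t}$
$\sqrt{o{\left(682 \right)} - 254281} = \sqrt{\frac{1}{2 \cdot 682} - 254281} = \sqrt{\frac{1}{2} \cdot \frac{1}{682} - 254281} = \sqrt{\frac{1}{1364} - 254281} = \sqrt{- \frac{346839283}{1364}} = \frac{i \sqrt{118272195503}}{682}$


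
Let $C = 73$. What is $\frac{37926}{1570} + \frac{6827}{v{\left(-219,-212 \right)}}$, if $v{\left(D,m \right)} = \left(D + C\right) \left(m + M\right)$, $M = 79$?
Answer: $\frac{373582729}{15243130} \approx 24.508$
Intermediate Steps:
$v{\left(D,m \right)} = \left(73 + D\right) \left(79 + m\right)$ ($v{\left(D,m \right)} = \left(D + 73\right) \left(m + 79\right) = \left(73 + D\right) \left(79 + m\right)$)
$\frac{37926}{1570} + \frac{6827}{v{\left(-219,-212 \right)}} = \frac{37926}{1570} + \frac{6827}{5767 + 73 \left(-212\right) + 79 \left(-219\right) - -46428} = 37926 \cdot \frac{1}{1570} + \frac{6827}{5767 - 15476 - 17301 + 46428} = \frac{18963}{785} + \frac{6827}{19418} = \frac{373582729}{15243130}$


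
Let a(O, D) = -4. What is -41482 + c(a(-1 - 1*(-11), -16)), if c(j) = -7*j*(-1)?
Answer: -41510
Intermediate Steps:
c(j) = 7*j
-41482 + c(a(-1 - 1*(-11), -16)) = -41482 + 7*(-4) = -41482 - 28 = -41510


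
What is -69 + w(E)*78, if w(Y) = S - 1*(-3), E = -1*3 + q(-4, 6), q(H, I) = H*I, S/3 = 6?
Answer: 1569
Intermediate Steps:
S = 18 (S = 3*6 = 18)
E = -27 (E = -1*3 - 4*6 = -3 - 24 = -27)
w(Y) = 21 (w(Y) = 18 - 1*(-3) = 18 + 3 = 21)
-69 + w(E)*78 = -69 + 21*78 = -69 + 1638 = 1569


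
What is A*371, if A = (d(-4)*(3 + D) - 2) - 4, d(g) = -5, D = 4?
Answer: -15211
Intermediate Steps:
A = -41 (A = (-5*(3 + 4) - 2) - 4 = (-5*7 - 2) - 4 = (-35 - 2) - 4 = -37 - 4 = -41)
A*371 = -41*371 = -15211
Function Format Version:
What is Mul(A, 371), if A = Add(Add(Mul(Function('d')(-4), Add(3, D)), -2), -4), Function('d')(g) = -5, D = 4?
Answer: -15211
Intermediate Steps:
A = -41 (A = Add(Add(Mul(-5, Add(3, 4)), -2), -4) = Add(Add(Mul(-5, 7), -2), -4) = Add(Add(-35, -2), -4) = Add(-37, -4) = -41)
Mul(A, 371) = Mul(-41, 371) = -15211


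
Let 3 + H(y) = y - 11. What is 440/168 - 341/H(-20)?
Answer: 9031/714 ≈ 12.648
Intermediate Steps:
H(y) = -14 + y (H(y) = -3 + (y - 11) = -3 + (-11 + y) = -14 + y)
440/168 - 341/H(-20) = 440/168 - 341/(-14 - 20) = 440*(1/168) - 341/(-34) = 55/21 - 341*(-1/34) = 55/21 + 341/34 = 9031/714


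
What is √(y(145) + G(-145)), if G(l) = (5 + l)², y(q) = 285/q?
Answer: √16485253/29 ≈ 140.01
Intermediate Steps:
√(y(145) + G(-145)) = √(285/145 + (5 - 145)²) = √(285*(1/145) + (-140)²) = √(57/29 + 19600) = √(568457/29) = √16485253/29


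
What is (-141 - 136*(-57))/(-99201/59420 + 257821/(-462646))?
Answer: -1773132433140/518768387 ≈ -3418.0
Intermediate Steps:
(-141 - 136*(-57))/(-99201/59420 + 257821/(-462646)) = (-141 + 7752)/(-99201*1/59420 + 257821*(-1/462646)) = 7611/(-99201/59420 - 257821/462646) = 7611/(-30607334833/13745212660) = 7611*(-13745212660/30607334833) = -1773132433140/518768387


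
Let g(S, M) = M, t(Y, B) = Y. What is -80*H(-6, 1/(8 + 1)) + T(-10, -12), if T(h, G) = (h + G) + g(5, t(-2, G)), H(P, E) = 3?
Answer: -264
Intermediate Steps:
T(h, G) = -2 + G + h (T(h, G) = (h + G) - 2 = (G + h) - 2 = -2 + G + h)
-80*H(-6, 1/(8 + 1)) + T(-10, -12) = -80*3 + (-2 - 12 - 10) = -240 - 24 = -264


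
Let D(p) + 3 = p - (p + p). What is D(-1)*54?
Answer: -108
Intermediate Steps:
D(p) = -3 - p (D(p) = -3 + (p - (p + p)) = -3 + (p - 2*p) = -3 - p)
D(-1)*54 = (-3 - 1*(-1))*54 = (-3 + 1)*54 = -2*54 = -108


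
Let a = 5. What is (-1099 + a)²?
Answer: 1196836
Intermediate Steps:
(-1099 + a)² = (-1099 + 5)² = (-1094)² = 1196836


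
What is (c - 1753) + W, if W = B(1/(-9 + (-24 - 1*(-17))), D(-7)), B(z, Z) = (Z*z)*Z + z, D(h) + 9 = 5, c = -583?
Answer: -37393/16 ≈ -2337.1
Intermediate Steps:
D(h) = -4 (D(h) = -9 + 5 = -4)
B(z, Z) = z + z*Z² (B(z, Z) = z*Z² + z = z + z*Z²)
W = -17/16 (W = (1 + (-4)²)/(-9 + (-24 - 1*(-17))) = (1 + 16)/(-9 + (-24 + 17)) = 17/(-9 - 7) = 17/(-16) = -1/16*17 = -17/16 ≈ -1.0625)
(c - 1753) + W = (-583 - 1753) - 17/16 = -2336 - 17/16 = -37393/16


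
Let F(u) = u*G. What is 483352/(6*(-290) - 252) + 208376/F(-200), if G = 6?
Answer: -1727617/4150 ≈ -416.29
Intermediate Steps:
F(u) = 6*u (F(u) = u*6 = 6*u)
483352/(6*(-290) - 252) + 208376/F(-200) = 483352/(6*(-290) - 252) + 208376/((6*(-200))) = 483352/(-1740 - 252) + 208376/(-1200) = 483352/(-1992) + 208376*(-1/1200) = 483352*(-1/1992) - 26047/150 = -60419/249 - 26047/150 = -1727617/4150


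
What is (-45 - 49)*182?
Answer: -17108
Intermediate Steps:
(-45 - 49)*182 = -94*182 = -17108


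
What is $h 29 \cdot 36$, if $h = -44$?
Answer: $-45936$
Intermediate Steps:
$h 29 \cdot 36 = \left(-44\right) 29 \cdot 36 = \left(-1276\right) 36 = -45936$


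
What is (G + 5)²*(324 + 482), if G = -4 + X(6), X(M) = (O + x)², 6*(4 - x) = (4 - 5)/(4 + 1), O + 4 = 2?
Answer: 8605517323/405000 ≈ 21248.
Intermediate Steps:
O = -2 (O = -4 + 2 = -2)
x = 121/30 (x = 4 - (4 - 5)/(6*(4 + 1)) = 4 - (-1)/(6*5) = 4 - ⅙*(-⅕) = 4 + 1/30 = 121/30 ≈ 4.0333)
X(M) = 3721/900 (X(M) = (-2 + 121/30)² = (61/30)² = 3721/900)
G = 121/900 (G = -4 + 3721/900 = 121/900 ≈ 0.13444)
(G + 5)²*(324 + 482) = (121/900 + 5)²*(324 + 482) = (4621/900)²*806 = (21353641/810000)*806 = 8605517323/405000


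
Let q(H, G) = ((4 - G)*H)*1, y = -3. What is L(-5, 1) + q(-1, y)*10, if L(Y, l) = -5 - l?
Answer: -76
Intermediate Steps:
q(H, G) = H*(4 - G) (q(H, G) = (H*(4 - G))*1 = H*(4 - G))
L(-5, 1) + q(-1, y)*10 = (-5 - 1*1) - (4 - 1*(-3))*10 = (-5 - 1) - (4 + 3)*10 = -6 - 1*7*10 = -6 - 7*10 = -6 - 70 = -76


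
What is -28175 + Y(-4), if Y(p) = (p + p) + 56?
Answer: -28127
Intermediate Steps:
Y(p) = 56 + 2*p (Y(p) = 2*p + 56 = 56 + 2*p)
-28175 + Y(-4) = -28175 + (56 + 2*(-4)) = -28175 + (56 - 8) = -28175 + 48 = -28127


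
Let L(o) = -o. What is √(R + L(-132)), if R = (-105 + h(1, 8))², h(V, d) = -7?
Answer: 2*√3169 ≈ 112.59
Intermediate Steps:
R = 12544 (R = (-105 - 7)² = (-112)² = 12544)
√(R + L(-132)) = √(12544 - 1*(-132)) = √(12544 + 132) = √12676 = 2*√3169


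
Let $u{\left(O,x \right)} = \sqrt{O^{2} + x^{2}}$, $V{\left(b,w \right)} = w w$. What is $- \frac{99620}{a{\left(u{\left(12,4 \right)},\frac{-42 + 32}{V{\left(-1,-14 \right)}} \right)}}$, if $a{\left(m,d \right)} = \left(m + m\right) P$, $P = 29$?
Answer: $- \frac{4981 \sqrt{10}}{116} \approx -135.79$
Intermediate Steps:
$V{\left(b,w \right)} = w^{2}$
$a{\left(m,d \right)} = 58 m$ ($a{\left(m,d \right)} = \left(m + m\right) 29 = 2 m 29 = 58 m$)
$- \frac{99620}{a{\left(u{\left(12,4 \right)},\frac{-42 + 32}{V{\left(-1,-14 \right)}} \right)}} = - \frac{99620}{58 \sqrt{12^{2} + 4^{2}}} = - \frac{99620}{58 \sqrt{144 + 16}} = - \frac{99620}{58 \sqrt{160}} = - \frac{99620}{58 \cdot 4 \sqrt{10}} = - \frac{99620}{232 \sqrt{10}} = - 99620 \frac{\sqrt{10}}{2320} = - \frac{4981 \sqrt{10}}{116}$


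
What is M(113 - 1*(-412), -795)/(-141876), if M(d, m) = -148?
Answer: 37/35469 ≈ 0.0010432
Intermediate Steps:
M(113 - 1*(-412), -795)/(-141876) = -148/(-141876) = -148*(-1/141876) = 37/35469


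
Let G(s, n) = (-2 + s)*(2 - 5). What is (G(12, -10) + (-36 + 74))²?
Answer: 64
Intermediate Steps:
G(s, n) = 6 - 3*s (G(s, n) = (-2 + s)*(-3) = 6 - 3*s)
(G(12, -10) + (-36 + 74))² = ((6 - 3*12) + (-36 + 74))² = ((6 - 36) + 38)² = (-30 + 38)² = 8² = 64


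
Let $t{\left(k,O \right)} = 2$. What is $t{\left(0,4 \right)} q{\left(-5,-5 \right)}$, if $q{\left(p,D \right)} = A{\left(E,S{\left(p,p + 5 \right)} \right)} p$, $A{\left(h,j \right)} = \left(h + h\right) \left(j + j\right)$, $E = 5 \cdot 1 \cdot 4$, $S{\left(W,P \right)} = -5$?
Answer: $4000$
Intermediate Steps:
$E = 20$ ($E = 5 \cdot 4 = 20$)
$A{\left(h,j \right)} = 4 h j$ ($A{\left(h,j \right)} = 2 h 2 j = 4 h j$)
$q{\left(p,D \right)} = - 400 p$ ($q{\left(p,D \right)} = 4 \cdot 20 \left(-5\right) p = - 400 p$)
$t{\left(0,4 \right)} q{\left(-5,-5 \right)} = 2 \left(\left(-400\right) \left(-5\right)\right) = 2 \cdot 2000 = 4000$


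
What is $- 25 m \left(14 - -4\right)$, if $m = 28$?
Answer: $-12600$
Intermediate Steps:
$- 25 m \left(14 - -4\right) = \left(-25\right) 28 \left(14 - -4\right) = - 700 \left(14 + 4\right) = \left(-700\right) 18 = -12600$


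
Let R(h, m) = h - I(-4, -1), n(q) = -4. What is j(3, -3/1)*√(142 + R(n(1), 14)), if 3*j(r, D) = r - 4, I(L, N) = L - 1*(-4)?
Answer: -√138/3 ≈ -3.9158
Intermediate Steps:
I(L, N) = 4 + L (I(L, N) = L + 4 = 4 + L)
R(h, m) = h (R(h, m) = h - (4 - 4) = h - 1*0 = h + 0 = h)
j(r, D) = -4/3 + r/3 (j(r, D) = (r - 4)/3 = (-4 + r)/3 = -4/3 + r/3)
j(3, -3/1)*√(142 + R(n(1), 14)) = (-4/3 + (⅓)*3)*√(142 - 4) = (-4/3 + 1)*√138 = -√138/3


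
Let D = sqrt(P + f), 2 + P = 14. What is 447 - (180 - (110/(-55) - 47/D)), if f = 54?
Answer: 265 - 47*sqrt(66)/66 ≈ 259.21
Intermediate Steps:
P = 12 (P = -2 + 14 = 12)
D = sqrt(66) (D = sqrt(12 + 54) = sqrt(66) ≈ 8.1240)
447 - (180 - (110/(-55) - 47/D)) = 447 - (180 - (110/(-55) - 47*sqrt(66)/66)) = 447 - (180 - (110*(-1/55) - 47*sqrt(66)/66)) = 447 - (180 - (-2 - 47*sqrt(66)/66)) = 447 - (180 + (2 + 47*sqrt(66)/66)) = 447 - (182 + 47*sqrt(66)/66) = 447 + (-182 - 47*sqrt(66)/66) = 265 - 47*sqrt(66)/66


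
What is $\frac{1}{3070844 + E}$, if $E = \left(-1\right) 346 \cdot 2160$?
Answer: $\frac{1}{2323484} \approx 4.3039 \cdot 10^{-7}$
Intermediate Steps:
$E = -747360$ ($E = \left(-346\right) 2160 = -747360$)
$\frac{1}{3070844 + E} = \frac{1}{3070844 - 747360} = \frac{1}{2323484}$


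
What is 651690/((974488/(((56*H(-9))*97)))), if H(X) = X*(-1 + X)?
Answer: 39824775900/121811 ≈ 3.2694e+5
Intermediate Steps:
651690/((974488/(((56*H(-9))*97)))) = 651690/((974488/(((56*(-9*(-1 - 9)))*97)))) = 651690/((974488/(((56*(-9*(-10)))*97)))) = 651690/((974488/(((56*90)*97)))) = 651690/((974488/((5040*97)))) = 651690/((974488/488880)) = 651690/((974488*(1/488880))) = 651690/(121811/61110) = 651690*(61110/121811) = 39824775900/121811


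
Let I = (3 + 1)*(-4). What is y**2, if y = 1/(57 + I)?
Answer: 1/1681 ≈ 0.00059488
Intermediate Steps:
I = -16 (I = 4*(-4) = -16)
y = 1/41 (y = 1/(57 - 16) = 1/41 ≈ 0.024390)
y**2 = (1/41)**2 = 1/1681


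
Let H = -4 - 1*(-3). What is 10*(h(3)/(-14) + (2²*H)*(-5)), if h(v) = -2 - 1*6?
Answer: 1440/7 ≈ 205.71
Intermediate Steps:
h(v) = -8 (h(v) = -2 - 6 = -8)
H = -1 (H = -4 + 3 = -1)
10*(h(3)/(-14) + (2²*H)*(-5)) = 10*(-8/(-14) + (2²*(-1))*(-5)) = 10*(-8*(-1/14) + (4*(-1))*(-5)) = 10*(4/7 - 4*(-5)) = 10*(4/7 + 20) = 10*(144/7) = 1440/7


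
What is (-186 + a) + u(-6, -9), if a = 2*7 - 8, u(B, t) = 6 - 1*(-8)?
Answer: -166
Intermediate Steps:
u(B, t) = 14 (u(B, t) = 6 + 8 = 14)
a = 6 (a = 14 - 8 = 6)
(-186 + a) + u(-6, -9) = (-186 + 6) + 14 = -180 + 14 = -166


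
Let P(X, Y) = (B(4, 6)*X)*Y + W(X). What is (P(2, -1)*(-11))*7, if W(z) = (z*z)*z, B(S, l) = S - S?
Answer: -616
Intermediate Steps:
B(S, l) = 0
W(z) = z³ (W(z) = z²*z = z³)
P(X, Y) = X³ (P(X, Y) = (0*X)*Y + X³ = 0*Y + X³ = 0 + X³ = X³)
(P(2, -1)*(-11))*7 = (2³*(-11))*7 = (8*(-11))*7 = -88*7 = -616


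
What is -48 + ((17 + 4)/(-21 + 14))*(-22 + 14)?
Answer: -24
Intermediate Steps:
-48 + ((17 + 4)/(-21 + 14))*(-22 + 14) = -48 + (21/(-7))*(-8) = -48 + (21*(-⅐))*(-8) = -48 - 3*(-8) = -48 + 24 = -24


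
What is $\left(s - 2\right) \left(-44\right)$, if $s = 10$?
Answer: $-352$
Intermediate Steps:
$\left(s - 2\right) \left(-44\right) = \left(10 - 2\right) \left(-44\right) = 8 \left(-44\right) = -352$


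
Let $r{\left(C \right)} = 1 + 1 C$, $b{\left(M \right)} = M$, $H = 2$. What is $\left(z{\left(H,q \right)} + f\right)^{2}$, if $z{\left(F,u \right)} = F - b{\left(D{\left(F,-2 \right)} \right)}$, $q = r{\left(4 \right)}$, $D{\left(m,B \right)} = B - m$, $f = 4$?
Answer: $100$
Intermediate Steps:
$r{\left(C \right)} = 1 + C$
$q = 5$ ($q = 1 + 4 = 5$)
$z{\left(F,u \right)} = 2 + 2 F$ ($z{\left(F,u \right)} = F - \left(-2 - F\right) = F + \left(2 + F\right) = 2 + 2 F$)
$\left(z{\left(H,q \right)} + f\right)^{2} = \left(\left(2 + 2 \cdot 2\right) + 4\right)^{2} = \left(\left(2 + 4\right) + 4\right)^{2} = \left(6 + 4\right)^{2} = 10^{2} = 100$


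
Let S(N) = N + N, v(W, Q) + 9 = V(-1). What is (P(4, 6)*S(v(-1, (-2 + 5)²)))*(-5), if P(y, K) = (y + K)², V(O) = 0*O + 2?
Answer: 7000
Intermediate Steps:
V(O) = 2 (V(O) = 0 + 2 = 2)
v(W, Q) = -7 (v(W, Q) = -9 + 2 = -7)
S(N) = 2*N
P(y, K) = (K + y)²
(P(4, 6)*S(v(-1, (-2 + 5)²)))*(-5) = ((6 + 4)²*(2*(-7)))*(-5) = (10²*(-14))*(-5) = (100*(-14))*(-5) = -1400*(-5) = 7000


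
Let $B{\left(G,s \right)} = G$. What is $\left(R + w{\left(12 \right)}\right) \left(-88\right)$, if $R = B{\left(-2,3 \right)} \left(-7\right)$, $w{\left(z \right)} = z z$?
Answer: $-13904$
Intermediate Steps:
$w{\left(z \right)} = z^{2}$
$R = 14$ ($R = \left(-2\right) \left(-7\right) = 14$)
$\left(R + w{\left(12 \right)}\right) \left(-88\right) = \left(14 + 12^{2}\right) \left(-88\right) = \left(14 + 144\right) \left(-88\right) = 158 \left(-88\right) = -13904$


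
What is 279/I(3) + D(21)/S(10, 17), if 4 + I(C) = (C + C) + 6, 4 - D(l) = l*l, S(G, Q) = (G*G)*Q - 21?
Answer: 20215/584 ≈ 34.615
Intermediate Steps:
S(G, Q) = -21 + Q*G**2 (S(G, Q) = G**2*Q - 21 = Q*G**2 - 21 = -21 + Q*G**2)
D(l) = 4 - l**2 (D(l) = 4 - l*l = 4 - l**2)
I(C) = 2 + 2*C (I(C) = -4 + ((C + C) + 6) = -4 + (2*C + 6) = -4 + (6 + 2*C) = 2 + 2*C)
279/I(3) + D(21)/S(10, 17) = 279/(2 + 2*3) + (4 - 1*21**2)/(-21 + 17*10**2) = 279/(2 + 6) + (4 - 1*441)/(-21 + 17*100) = 279/8 + (4 - 441)/(-21 + 1700) = 279*(1/8) - 437/1679 = 279/8 - 437*1/1679 = 279/8 - 19/73 = 20215/584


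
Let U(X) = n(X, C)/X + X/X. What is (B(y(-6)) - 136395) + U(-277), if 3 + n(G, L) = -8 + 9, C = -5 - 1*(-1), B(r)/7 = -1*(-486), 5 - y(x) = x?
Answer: -36838782/277 ≈ -1.3299e+5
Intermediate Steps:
y(x) = 5 - x
B(r) = 3402 (B(r) = 7*(-1*(-486)) = 7*486 = 3402)
C = -4 (C = -5 + 1 = -4)
n(G, L) = -2 (n(G, L) = -3 + (-8 + 9) = -3 + 1 = -2)
U(X) = 1 - 2/X (U(X) = -2/X + X/X = -2/X + 1 = 1 - 2/X)
(B(y(-6)) - 136395) + U(-277) = (3402 - 136395) + (-2 - 277)/(-277) = -132993 - 1/277*(-279) = -132993 + 279/277 = -36838782/277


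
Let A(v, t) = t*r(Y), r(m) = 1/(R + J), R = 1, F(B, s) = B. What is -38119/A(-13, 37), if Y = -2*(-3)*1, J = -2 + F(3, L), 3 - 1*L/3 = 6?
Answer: -76238/37 ≈ -2060.5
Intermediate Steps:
L = -9 (L = 9 - 3*6 = 9 - 18 = -9)
J = 1 (J = -2 + 3 = 1)
Y = 6 (Y = 6*1 = 6)
r(m) = ½ (r(m) = 1/(1 + 1) = 1/2 = ½)
A(v, t) = t/2 (A(v, t) = t*(½) = t/2)
-38119/A(-13, 37) = -38119/((½)*37) = -38119/37/2 = -38119*2/37 = -76238/37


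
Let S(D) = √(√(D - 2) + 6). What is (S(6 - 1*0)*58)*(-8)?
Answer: -928*√2 ≈ -1312.4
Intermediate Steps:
S(D) = √(6 + √(-2 + D)) (S(D) = √(√(-2 + D) + 6) = √(6 + √(-2 + D)))
(S(6 - 1*0)*58)*(-8) = (√(6 + √(-2 + (6 - 1*0)))*58)*(-8) = (√(6 + √(-2 + (6 + 0)))*58)*(-8) = (√(6 + √(-2 + 6))*58)*(-8) = (√(6 + √4)*58)*(-8) = (√(6 + 2)*58)*(-8) = (√8*58)*(-8) = ((2*√2)*58)*(-8) = (116*√2)*(-8) = -928*√2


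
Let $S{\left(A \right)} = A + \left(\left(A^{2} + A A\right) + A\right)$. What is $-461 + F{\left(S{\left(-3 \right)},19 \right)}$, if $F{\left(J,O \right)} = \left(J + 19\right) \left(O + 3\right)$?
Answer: $221$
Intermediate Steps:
$S{\left(A \right)} = 2 A + 2 A^{2}$ ($S{\left(A \right)} = A + \left(\left(A^{2} + A^{2}\right) + A\right) = A + \left(2 A^{2} + A\right) = A + \left(A + 2 A^{2}\right) = 2 A + 2 A^{2}$)
$F{\left(J,O \right)} = \left(3 + O\right) \left(19 + J\right)$ ($F{\left(J,O \right)} = \left(19 + J\right) \left(3 + O\right) = \left(3 + O\right) \left(19 + J\right)$)
$-461 + F{\left(S{\left(-3 \right)},19 \right)} = -461 + \left(57 + 3 \cdot 2 \left(-3\right) \left(1 - 3\right) + 19 \cdot 19 + 2 \left(-3\right) \left(1 - 3\right) 19\right) = -461 + \left(57 + 3 \cdot 2 \left(-3\right) \left(-2\right) + 361 + 2 \left(-3\right) \left(-2\right) 19\right) = -461 + \left(57 + 3 \cdot 12 + 361 + 12 \cdot 19\right) = -461 + \left(57 + 36 + 361 + 228\right) = -461 + 682 = 221$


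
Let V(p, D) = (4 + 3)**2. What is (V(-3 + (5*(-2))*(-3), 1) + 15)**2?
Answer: 4096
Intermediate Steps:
V(p, D) = 49 (V(p, D) = 7**2 = 49)
(V(-3 + (5*(-2))*(-3), 1) + 15)**2 = (49 + 15)**2 = 64**2 = 4096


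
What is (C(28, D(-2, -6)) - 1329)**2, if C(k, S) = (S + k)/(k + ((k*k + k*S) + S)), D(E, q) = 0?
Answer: 1485331600/841 ≈ 1.7662e+6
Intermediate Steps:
C(k, S) = (S + k)/(S + k + k**2 + S*k) (C(k, S) = (S + k)/(k + ((k**2 + S*k) + S)) = (S + k)/(k + (S + k**2 + S*k)) = (S + k)/(S + k + k**2 + S*k))
(C(28, D(-2, -6)) - 1329)**2 = (1/(1 + 28) - 1329)**2 = (1/29 - 1329)**2 = (-38540/29)**2 = 1485331600/841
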